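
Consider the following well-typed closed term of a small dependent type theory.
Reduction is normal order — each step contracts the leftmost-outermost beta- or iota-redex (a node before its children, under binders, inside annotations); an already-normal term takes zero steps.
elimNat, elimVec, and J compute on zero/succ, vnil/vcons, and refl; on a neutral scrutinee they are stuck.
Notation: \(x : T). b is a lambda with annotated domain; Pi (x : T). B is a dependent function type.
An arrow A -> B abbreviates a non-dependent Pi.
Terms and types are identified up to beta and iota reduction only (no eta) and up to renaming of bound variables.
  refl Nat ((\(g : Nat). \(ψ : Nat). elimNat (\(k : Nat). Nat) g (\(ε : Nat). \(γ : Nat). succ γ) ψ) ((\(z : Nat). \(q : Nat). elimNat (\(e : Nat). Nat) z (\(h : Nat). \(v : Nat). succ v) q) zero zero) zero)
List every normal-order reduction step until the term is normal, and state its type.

reduction (normal order):
  refl Nat ((\(g : Nat). \(ψ : Nat). elimNat (\(k : Nat). Nat) g (\(ε : Nat). \(γ : Nat). succ γ) ψ) ((\(z : Nat). \(q : Nat). elimNat (\(e : Nat). Nat) z (\(h : Nat). \(v : Nat). succ v) q) zero zero) zero)
  ~> refl Nat ((\(g : Nat). elimNat (\(ψ : Nat). Nat) ((\(k : Nat). \(ε : Nat). elimNat (\(γ : Nat). Nat) k (\(z : Nat). \(q : Nat). succ q) ε) zero zero) (\(e : Nat). \(h : Nat). succ h) g) zero)
  ~> refl Nat (elimNat (\(g : Nat). Nat) ((\(ψ : Nat). \(k : Nat). elimNat (\(ε : Nat). Nat) ψ (\(γ : Nat). \(z : Nat). succ z) k) zero zero) (\(q : Nat). \(e : Nat). succ e) zero)
  ~> refl Nat ((\(g : Nat). \(ψ : Nat). elimNat (\(k : Nat). Nat) g (\(ε : Nat). \(γ : Nat). succ γ) ψ) zero zero)
  ~> refl Nat ((\(g : Nat). elimNat (\(ψ : Nat). Nat) zero (\(k : Nat). \(ε : Nat). succ ε) g) zero)
  ~> refl Nat (elimNat (\(g : Nat). Nat) zero (\(ψ : Nat). \(k : Nat). succ k) zero)
  ~> refl Nat zero
type:
  Eq Nat zero zero


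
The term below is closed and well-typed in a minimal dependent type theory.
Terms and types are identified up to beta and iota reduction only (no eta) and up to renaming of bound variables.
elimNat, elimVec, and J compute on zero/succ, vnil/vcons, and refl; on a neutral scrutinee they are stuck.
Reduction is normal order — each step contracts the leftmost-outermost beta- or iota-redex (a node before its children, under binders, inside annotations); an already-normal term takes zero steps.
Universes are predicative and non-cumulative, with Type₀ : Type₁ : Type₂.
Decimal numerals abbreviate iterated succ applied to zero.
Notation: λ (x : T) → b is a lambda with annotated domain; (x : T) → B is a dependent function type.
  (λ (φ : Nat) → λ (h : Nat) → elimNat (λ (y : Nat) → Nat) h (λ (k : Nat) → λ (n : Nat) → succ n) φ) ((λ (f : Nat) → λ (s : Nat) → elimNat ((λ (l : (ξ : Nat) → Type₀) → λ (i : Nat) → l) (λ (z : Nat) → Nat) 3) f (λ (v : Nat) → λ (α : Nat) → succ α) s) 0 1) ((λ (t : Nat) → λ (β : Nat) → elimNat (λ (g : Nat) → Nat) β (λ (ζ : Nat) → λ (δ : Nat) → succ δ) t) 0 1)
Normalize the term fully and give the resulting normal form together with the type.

reduced normal form:
  2
inferred type:
  Nat
observation: the term reaches its normal form after 15 normal-order steps.


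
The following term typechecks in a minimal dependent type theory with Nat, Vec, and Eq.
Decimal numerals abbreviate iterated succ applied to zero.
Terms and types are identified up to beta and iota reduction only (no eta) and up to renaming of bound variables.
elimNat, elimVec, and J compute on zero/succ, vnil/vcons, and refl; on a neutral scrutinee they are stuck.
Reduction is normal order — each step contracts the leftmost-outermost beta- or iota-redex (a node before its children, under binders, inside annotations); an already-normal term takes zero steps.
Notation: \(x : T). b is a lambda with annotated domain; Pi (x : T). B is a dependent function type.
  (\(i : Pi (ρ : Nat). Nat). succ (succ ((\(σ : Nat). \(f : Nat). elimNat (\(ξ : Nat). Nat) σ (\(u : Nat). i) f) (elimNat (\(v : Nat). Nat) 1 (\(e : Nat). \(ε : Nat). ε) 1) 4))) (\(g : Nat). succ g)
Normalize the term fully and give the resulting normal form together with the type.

resulting normal form:
  7
inferred type:
  Nat


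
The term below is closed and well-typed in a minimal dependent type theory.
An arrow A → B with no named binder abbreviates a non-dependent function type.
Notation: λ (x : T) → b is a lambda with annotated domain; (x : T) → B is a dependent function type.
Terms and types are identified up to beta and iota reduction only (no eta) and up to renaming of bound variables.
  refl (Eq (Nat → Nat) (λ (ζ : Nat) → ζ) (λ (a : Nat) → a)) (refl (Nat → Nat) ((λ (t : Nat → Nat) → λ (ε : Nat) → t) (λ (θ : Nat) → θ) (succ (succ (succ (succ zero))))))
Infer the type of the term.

inferred type:
  Eq (Eq (Nat → Nat) (λ (ζ : Nat) → ζ) (λ (a : Nat) → a)) (refl (Nat → Nat) (λ (t : Nat) → t)) (refl (Nat → Nat) (λ (ε : Nat) → ε))


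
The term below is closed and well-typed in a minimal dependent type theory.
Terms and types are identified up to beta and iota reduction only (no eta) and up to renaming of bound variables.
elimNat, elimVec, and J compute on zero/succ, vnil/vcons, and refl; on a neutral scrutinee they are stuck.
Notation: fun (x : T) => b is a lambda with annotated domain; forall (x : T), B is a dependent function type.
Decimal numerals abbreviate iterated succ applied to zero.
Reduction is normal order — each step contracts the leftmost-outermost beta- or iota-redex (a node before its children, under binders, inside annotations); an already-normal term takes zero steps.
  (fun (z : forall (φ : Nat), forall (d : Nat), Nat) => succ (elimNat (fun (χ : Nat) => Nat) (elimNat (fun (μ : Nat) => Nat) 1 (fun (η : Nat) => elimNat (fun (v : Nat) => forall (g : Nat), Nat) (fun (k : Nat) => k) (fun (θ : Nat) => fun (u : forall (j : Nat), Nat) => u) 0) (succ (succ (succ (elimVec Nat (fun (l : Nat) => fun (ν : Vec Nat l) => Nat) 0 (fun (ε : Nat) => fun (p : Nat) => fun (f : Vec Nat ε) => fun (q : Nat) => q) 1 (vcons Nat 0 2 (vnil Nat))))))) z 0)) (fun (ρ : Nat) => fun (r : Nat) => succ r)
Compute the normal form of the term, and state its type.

resulting normal form:
  2
inferred type:
  Nat


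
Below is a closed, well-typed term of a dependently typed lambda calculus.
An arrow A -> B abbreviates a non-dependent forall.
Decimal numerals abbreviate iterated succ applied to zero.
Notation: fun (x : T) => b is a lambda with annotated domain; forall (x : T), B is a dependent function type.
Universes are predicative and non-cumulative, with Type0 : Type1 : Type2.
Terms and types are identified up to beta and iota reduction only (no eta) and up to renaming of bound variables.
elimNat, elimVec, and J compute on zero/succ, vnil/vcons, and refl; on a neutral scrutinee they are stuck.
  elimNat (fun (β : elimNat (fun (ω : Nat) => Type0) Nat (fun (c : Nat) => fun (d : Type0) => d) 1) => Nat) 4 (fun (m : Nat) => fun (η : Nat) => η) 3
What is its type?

the term's type:
  Nat


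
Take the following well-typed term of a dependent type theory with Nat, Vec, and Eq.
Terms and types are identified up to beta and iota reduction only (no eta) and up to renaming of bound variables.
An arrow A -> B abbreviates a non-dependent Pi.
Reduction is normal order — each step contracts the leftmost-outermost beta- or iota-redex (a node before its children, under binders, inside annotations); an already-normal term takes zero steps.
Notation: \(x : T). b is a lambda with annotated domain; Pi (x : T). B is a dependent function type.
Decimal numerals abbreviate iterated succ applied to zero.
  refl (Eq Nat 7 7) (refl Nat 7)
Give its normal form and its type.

normal form:
  refl (Eq Nat 7 7) (refl Nat 7)
type:
  Eq (Eq Nat 7 7) (refl Nat 7) (refl Nat 7)


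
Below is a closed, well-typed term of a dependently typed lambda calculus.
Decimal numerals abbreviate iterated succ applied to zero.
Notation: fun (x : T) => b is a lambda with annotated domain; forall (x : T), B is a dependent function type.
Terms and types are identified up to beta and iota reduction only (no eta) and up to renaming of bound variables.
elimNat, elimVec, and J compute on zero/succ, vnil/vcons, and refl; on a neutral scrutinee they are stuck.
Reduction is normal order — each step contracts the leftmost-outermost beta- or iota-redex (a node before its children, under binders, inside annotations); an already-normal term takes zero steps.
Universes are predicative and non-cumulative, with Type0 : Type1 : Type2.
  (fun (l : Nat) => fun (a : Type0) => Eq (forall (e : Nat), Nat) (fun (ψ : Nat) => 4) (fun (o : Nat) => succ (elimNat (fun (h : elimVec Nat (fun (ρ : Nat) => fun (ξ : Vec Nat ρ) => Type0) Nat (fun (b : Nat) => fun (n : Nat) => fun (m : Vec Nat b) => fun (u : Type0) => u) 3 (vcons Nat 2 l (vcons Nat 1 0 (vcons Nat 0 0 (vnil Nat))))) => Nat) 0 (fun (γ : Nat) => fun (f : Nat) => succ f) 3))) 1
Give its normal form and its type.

reduced normal form:
  fun (l : Type0) => Eq (forall (a : Nat), Nat) (fun (e : Nat) => 4) (fun (ψ : Nat) => 4)
type:
  forall (l : Type0), Type0
observation: 11 normal-order steps separate the term from its normal form.


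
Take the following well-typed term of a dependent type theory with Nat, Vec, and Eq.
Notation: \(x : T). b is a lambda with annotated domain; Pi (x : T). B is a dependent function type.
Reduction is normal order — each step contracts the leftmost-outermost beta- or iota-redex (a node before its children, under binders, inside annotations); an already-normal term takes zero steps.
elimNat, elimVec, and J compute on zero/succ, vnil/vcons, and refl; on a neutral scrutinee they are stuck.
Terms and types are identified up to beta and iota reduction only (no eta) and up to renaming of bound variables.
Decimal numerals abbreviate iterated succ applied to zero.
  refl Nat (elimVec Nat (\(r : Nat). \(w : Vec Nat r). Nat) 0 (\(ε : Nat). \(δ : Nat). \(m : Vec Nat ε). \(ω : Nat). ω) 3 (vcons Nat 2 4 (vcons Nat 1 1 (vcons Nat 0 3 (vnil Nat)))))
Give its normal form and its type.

reduced normal form:
  refl Nat 0
the term's type:
  Eq Nat 0 0


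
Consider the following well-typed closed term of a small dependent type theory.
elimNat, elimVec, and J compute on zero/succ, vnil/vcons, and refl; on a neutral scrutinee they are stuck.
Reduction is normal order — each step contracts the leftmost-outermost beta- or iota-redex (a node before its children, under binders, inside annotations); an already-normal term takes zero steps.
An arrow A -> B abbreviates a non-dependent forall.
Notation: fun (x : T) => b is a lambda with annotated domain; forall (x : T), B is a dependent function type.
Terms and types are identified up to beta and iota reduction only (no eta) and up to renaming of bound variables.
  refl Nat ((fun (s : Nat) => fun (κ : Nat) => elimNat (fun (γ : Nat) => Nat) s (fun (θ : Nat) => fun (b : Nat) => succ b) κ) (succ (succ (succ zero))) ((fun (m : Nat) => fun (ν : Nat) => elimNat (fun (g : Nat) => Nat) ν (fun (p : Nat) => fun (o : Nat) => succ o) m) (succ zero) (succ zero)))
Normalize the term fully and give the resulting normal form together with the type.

normal form:
  refl Nat (succ (succ (succ (succ (succ zero)))))
type:
  Eq Nat (succ (succ (succ (succ (succ zero))))) (succ (succ (succ (succ (succ zero)))))


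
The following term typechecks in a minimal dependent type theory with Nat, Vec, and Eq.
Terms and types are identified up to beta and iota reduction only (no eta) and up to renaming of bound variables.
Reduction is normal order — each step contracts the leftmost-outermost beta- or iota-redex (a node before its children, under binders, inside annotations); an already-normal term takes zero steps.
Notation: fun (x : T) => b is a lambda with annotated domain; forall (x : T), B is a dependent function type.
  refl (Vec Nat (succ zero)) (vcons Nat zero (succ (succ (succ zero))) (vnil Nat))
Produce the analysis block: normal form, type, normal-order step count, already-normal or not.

resulting normal form:
  refl (Vec Nat (succ zero)) (vcons Nat zero (succ (succ (succ zero))) (vnil Nat))
inferred type:
  Eq (Vec Nat (succ zero)) (vcons Nat zero (succ (succ (succ zero))) (vnil Nat)) (vcons Nat zero (succ (succ (succ zero))) (vnil Nat))
steps to reach normal form (normal order): 0
started in normal form: yes


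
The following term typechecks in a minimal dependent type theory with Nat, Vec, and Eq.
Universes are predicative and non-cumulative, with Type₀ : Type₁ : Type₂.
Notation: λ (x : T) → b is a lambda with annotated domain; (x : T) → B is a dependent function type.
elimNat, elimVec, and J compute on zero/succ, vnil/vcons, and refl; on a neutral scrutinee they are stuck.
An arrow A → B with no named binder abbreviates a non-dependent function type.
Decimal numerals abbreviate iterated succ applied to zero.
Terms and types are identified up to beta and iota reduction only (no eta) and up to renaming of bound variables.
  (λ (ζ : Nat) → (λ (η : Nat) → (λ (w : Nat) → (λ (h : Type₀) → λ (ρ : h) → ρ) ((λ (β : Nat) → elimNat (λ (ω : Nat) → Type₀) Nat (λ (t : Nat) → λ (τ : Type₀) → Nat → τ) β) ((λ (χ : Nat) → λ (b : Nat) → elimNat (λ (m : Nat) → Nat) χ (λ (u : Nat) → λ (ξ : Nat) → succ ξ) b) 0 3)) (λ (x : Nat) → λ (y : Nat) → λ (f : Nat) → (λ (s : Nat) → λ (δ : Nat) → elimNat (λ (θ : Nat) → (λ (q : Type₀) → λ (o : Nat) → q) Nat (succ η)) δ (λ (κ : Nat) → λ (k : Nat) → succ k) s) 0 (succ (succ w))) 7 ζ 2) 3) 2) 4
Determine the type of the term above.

the term's type:
  Nat


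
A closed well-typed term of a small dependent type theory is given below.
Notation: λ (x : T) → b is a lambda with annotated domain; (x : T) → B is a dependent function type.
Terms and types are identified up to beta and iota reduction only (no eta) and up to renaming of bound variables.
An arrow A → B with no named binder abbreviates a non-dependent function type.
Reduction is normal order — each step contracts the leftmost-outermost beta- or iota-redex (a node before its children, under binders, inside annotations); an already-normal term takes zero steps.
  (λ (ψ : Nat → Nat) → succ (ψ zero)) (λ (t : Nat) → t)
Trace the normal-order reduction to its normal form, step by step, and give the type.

reduction (normal order):
  (λ (ψ : Nat → Nat) → succ (ψ zero)) (λ (t : Nat) → t)
  ~> succ ((λ (ψ : Nat) → ψ) zero)
  ~> succ zero
inferred type:
  Nat


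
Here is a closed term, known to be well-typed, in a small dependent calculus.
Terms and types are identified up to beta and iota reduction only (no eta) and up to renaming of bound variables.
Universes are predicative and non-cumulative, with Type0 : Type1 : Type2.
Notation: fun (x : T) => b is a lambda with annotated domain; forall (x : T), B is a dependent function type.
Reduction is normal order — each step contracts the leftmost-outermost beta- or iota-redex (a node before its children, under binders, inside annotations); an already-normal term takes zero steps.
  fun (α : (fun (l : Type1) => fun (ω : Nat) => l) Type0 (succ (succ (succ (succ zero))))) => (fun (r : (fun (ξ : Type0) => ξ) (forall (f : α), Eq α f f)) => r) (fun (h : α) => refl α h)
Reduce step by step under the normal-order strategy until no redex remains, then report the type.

reduction (normal order):
  fun (α : (fun (l : Type1) => fun (ω : Nat) => l) Type0 (succ (succ (succ (succ zero))))) => (fun (r : (fun (ξ : Type0) => ξ) (forall (f : α), Eq α f f)) => r) (fun (h : α) => refl α h)
  ~> fun (α : (fun (l : Nat) => Type0) (succ (succ (succ (succ zero))))) => (fun (ω : (fun (r : Type0) => r) (forall (ξ : α), Eq α ξ ξ)) => ω) (fun (f : α) => refl α f)
  ~> fun (α : Type0) => (fun (l : (fun (ω : Type0) => ω) (forall (r : α), Eq α r r)) => l) (fun (ξ : α) => refl α ξ)
  ~> fun (α : Type0) => fun (l : α) => refl α l
the term's type:
  forall (α : Type0), forall (l : α), Eq α l l


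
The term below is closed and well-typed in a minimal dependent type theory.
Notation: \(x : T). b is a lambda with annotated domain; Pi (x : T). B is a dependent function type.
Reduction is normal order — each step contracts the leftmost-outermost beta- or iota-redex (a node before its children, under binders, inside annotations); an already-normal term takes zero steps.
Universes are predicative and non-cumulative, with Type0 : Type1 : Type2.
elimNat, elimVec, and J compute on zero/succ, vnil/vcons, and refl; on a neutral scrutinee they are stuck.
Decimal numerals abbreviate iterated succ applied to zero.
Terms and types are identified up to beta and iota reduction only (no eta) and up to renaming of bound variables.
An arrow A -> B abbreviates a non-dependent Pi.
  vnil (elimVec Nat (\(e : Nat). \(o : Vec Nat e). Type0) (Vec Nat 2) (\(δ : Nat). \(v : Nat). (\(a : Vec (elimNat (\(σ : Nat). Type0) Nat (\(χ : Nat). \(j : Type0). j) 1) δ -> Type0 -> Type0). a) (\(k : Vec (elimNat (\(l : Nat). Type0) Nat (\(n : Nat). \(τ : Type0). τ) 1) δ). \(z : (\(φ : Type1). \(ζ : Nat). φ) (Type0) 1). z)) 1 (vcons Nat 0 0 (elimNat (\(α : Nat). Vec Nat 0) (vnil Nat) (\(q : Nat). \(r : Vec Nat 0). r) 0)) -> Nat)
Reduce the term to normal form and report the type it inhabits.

resulting normal form:
  vnil (Vec Nat 2 -> Nat)
the term's type:
  Vec (Vec Nat 2 -> Nat) 0


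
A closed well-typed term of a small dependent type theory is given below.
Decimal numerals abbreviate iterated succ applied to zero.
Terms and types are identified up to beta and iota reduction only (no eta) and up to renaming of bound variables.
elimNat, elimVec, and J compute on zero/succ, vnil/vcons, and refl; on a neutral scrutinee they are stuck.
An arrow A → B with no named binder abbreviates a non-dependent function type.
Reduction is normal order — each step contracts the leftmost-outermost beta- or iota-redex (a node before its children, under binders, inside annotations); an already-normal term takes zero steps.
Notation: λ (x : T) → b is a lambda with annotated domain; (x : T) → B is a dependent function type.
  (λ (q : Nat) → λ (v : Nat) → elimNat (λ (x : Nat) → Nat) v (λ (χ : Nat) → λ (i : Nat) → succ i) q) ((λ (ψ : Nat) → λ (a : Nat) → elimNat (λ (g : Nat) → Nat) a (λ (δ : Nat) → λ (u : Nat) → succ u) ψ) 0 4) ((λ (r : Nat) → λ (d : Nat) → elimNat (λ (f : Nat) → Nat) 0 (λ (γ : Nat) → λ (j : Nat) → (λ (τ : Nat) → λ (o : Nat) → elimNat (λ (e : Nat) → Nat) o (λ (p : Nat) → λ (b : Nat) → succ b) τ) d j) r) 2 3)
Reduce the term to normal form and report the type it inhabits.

reduced normal form:
  10
type:
  Nat
observation: 51 normal-order steps normalize the term, beginning with a beta-redex.


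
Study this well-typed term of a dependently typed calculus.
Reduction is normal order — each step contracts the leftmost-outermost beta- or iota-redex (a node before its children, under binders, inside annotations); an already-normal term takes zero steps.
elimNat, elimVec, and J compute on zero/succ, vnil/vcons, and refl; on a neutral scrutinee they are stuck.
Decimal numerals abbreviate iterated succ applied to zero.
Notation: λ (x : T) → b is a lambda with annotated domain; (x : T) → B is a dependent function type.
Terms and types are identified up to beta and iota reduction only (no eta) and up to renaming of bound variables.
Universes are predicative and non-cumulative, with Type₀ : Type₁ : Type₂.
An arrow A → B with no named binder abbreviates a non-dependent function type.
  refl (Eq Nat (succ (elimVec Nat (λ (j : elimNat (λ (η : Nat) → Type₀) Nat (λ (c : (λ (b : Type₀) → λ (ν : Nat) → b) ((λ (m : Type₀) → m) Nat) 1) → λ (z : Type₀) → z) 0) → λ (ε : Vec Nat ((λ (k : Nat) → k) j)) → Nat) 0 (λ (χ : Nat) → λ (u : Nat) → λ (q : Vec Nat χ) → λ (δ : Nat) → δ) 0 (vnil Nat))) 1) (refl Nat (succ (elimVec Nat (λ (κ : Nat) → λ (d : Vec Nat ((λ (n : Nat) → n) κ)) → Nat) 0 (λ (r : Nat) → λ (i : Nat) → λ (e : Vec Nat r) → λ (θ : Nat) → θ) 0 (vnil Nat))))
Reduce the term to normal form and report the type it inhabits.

reduced normal form:
  refl (Eq Nat 1 1) (refl Nat 1)
inferred type:
  Eq (Eq Nat 1 1) (refl Nat 1) (refl Nat 1)
observation: the leftmost-outermost redex is an elimVec iota-redex, and normalization takes 2 steps.


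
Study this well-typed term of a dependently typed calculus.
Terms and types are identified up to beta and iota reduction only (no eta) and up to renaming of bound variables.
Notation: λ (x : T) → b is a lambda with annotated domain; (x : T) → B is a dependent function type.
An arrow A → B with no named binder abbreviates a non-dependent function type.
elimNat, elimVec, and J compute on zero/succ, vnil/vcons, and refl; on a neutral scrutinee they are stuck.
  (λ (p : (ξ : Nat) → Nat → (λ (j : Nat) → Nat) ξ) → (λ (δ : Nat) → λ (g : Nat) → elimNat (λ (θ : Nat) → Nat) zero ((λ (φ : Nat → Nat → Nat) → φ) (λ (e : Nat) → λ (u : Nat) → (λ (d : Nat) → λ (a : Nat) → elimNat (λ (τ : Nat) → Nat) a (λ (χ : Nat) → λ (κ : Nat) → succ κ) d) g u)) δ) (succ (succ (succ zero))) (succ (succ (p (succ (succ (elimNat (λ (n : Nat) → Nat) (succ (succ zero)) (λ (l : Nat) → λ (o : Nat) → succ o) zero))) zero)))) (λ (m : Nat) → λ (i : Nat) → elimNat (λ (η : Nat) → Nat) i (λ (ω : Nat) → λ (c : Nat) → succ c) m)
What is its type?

inferred type:
  Nat


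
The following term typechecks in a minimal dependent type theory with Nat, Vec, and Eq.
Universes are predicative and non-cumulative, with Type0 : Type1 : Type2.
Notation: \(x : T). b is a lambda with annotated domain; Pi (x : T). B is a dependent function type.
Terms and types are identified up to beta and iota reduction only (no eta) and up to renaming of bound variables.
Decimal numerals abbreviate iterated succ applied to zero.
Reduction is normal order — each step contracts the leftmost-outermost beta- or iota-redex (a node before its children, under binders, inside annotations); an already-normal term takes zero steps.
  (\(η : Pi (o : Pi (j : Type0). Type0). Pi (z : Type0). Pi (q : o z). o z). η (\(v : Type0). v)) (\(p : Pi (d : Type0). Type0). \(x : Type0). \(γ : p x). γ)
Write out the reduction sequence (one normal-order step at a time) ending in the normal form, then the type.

normal-order reduction sequence:
  (\(η : Pi (o : Pi (j : Type0). Type0). Pi (z : Type0). Pi (q : o z). o z). η (\(v : Type0). v)) (\(p : Pi (d : Type0). Type0). \(x : Type0). \(γ : p x). γ)
  ~> (\(η : Pi (o : Type0). Type0). \(j : Type0). \(z : η j). z) (\(q : Type0). q)
  ~> \(η : Type0). \(o : (\(j : Type0). j) η). o
  ~> \(η : Type0). \(o : η). o
inferred type:
  Pi (η : Type0). Pi (o : η). η


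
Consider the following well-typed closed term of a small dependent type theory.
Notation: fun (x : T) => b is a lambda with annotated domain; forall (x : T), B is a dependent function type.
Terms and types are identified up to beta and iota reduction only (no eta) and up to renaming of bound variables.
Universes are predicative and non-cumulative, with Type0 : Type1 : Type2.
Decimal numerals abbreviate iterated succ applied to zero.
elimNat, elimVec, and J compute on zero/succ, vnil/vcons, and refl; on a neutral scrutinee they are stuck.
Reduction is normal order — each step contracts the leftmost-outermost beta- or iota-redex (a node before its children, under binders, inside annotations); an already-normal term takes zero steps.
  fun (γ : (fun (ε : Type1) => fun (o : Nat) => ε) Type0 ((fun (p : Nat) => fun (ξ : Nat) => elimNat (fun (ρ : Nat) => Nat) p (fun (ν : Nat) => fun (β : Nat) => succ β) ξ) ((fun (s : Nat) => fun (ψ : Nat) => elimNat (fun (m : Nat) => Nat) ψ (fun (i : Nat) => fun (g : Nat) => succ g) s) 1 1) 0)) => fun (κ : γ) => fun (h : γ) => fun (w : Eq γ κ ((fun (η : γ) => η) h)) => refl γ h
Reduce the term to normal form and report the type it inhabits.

normal form:
  fun (γ : Type0) => fun (ε : γ) => fun (o : γ) => fun (p : Eq γ ε o) => refl γ o
inferred type:
  forall (γ : Type0), forall (ε : γ), forall (o : γ), forall (p : Eq γ ε o), Eq γ o o


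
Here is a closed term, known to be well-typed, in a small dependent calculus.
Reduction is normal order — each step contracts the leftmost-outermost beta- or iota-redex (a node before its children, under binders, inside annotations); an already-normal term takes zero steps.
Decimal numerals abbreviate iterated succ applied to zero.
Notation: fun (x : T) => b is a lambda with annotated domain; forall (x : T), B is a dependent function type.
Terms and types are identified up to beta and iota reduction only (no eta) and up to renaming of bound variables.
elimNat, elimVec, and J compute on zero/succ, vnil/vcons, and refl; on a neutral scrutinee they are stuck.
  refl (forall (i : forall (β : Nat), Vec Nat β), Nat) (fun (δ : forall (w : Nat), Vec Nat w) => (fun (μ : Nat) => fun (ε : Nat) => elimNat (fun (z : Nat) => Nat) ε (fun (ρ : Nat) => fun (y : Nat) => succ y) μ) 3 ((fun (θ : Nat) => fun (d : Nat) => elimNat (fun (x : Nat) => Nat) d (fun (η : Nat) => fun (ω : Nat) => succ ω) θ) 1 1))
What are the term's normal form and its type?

reduced normal form:
  refl (forall (i : forall (β : Nat), Vec Nat β), Nat) (fun (δ : forall (w : Nat), Vec Nat w) => 5)
type:
  Eq (forall (i : forall (β : Nat), Vec Nat β), Nat) (fun (δ : forall (w : Nat), Vec Nat w) => 5) (fun (μ : forall (ε : Nat), Vec Nat ε) => 5)


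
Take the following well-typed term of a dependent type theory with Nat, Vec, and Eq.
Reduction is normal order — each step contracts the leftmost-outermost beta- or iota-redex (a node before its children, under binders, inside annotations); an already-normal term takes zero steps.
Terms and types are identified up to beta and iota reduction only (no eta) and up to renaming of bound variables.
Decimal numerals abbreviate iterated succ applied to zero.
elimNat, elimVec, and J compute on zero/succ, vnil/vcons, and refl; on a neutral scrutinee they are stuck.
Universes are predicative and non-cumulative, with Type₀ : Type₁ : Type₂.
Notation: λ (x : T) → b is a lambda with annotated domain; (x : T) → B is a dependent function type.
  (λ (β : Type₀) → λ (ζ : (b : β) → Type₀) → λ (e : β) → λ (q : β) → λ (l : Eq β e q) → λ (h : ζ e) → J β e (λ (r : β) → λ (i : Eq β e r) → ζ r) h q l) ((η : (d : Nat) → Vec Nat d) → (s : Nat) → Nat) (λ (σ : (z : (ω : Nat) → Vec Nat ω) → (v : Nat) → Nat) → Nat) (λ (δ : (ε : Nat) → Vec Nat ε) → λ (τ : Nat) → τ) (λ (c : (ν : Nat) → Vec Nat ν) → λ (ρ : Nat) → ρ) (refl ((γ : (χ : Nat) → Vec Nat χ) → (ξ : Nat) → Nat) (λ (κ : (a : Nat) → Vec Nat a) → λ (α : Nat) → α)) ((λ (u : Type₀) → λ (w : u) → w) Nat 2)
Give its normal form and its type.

normal form:
  2
inferred type:
  Nat
observation: the leftmost-outermost redex is a beta-redex, and normalization takes 9 steps.


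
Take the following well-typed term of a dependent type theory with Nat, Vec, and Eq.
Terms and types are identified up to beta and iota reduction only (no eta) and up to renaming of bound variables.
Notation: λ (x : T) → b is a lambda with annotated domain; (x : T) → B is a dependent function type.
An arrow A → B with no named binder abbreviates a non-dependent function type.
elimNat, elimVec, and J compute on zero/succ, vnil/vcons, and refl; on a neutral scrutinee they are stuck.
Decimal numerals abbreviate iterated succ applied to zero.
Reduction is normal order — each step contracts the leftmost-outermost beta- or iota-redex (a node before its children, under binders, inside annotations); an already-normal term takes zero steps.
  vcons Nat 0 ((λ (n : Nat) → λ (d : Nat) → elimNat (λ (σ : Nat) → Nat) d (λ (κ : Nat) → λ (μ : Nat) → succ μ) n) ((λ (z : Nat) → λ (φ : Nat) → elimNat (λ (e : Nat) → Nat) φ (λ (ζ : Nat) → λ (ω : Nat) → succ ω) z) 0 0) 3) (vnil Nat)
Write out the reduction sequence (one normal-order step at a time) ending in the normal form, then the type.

normal-order reduction sequence:
  vcons Nat 0 ((λ (n : Nat) → λ (d : Nat) → elimNat (λ (σ : Nat) → Nat) d (λ (κ : Nat) → λ (μ : Nat) → succ μ) n) ((λ (z : Nat) → λ (φ : Nat) → elimNat (λ (e : Nat) → Nat) φ (λ (ζ : Nat) → λ (ω : Nat) → succ ω) z) 0 0) 3) (vnil Nat)
  ~> vcons Nat 0 ((λ (n : Nat) → elimNat (λ (d : Nat) → Nat) n (λ (σ : Nat) → λ (κ : Nat) → succ κ) ((λ (μ : Nat) → λ (z : Nat) → elimNat (λ (φ : Nat) → Nat) z (λ (e : Nat) → λ (ζ : Nat) → succ ζ) μ) 0 0)) 3) (vnil Nat)
  ~> vcons Nat 0 (elimNat (λ (n : Nat) → Nat) 3 (λ (d : Nat) → λ (σ : Nat) → succ σ) ((λ (κ : Nat) → λ (μ : Nat) → elimNat (λ (z : Nat) → Nat) μ (λ (φ : Nat) → λ (e : Nat) → succ e) κ) 0 0)) (vnil Nat)
  ~> vcons Nat 0 (elimNat (λ (n : Nat) → Nat) 3 (λ (d : Nat) → λ (σ : Nat) → succ σ) ((λ (κ : Nat) → elimNat (λ (μ : Nat) → Nat) κ (λ (z : Nat) → λ (φ : Nat) → succ φ) 0) 0)) (vnil Nat)
  ~> vcons Nat 0 (elimNat (λ (n : Nat) → Nat) 3 (λ (d : Nat) → λ (σ : Nat) → succ σ) (elimNat (λ (κ : Nat) → Nat) 0 (λ (μ : Nat) → λ (z : Nat) → succ z) 0)) (vnil Nat)
  ~> vcons Nat 0 (elimNat (λ (n : Nat) → Nat) 3 (λ (d : Nat) → λ (σ : Nat) → succ σ) 0) (vnil Nat)
  ~> vcons Nat 0 3 (vnil Nat)
the term's type:
  Vec Nat 1


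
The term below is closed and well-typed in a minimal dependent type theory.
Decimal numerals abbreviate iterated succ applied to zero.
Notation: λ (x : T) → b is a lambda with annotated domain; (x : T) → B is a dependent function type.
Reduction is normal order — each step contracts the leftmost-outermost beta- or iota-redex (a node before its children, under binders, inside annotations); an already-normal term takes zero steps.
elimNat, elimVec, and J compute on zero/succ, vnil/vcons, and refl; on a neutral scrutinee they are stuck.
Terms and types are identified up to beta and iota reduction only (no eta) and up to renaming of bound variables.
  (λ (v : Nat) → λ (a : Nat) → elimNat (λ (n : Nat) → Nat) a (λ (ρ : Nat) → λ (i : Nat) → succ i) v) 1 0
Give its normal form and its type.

normal form:
  1
inferred type:
  Nat
observation: reduction starts at a beta-redex, and 6 normal-order steps reach the normal form.


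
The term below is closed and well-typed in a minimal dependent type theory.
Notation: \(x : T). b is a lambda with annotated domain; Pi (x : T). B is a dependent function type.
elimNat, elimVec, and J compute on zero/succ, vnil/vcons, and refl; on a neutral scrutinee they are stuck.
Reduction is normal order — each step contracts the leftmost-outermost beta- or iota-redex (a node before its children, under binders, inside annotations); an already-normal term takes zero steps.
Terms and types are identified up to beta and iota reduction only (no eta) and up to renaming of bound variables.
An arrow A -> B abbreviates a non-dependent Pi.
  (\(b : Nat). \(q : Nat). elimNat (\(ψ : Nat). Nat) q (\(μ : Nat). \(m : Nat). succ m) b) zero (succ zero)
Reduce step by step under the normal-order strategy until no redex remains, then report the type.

normal-order reduction:
  (\(b : Nat). \(q : Nat). elimNat (\(ψ : Nat). Nat) q (\(μ : Nat). \(m : Nat). succ m) b) zero (succ zero)
  ~> (\(b : Nat). elimNat (\(q : Nat). Nat) b (\(ψ : Nat). \(μ : Nat). succ μ) zero) (succ zero)
  ~> elimNat (\(b : Nat). Nat) (succ zero) (\(q : Nat). \(ψ : Nat). succ ψ) zero
  ~> succ zero
inferred type:
  Nat


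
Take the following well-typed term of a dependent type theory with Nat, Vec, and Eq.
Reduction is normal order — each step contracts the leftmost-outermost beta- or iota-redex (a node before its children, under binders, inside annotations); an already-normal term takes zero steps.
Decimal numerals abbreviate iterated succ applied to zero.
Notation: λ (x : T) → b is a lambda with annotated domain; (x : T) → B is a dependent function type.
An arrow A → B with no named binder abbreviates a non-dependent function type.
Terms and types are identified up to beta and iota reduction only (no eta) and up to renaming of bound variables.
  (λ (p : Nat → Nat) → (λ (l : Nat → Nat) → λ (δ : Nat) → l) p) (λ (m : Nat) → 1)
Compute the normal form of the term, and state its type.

resulting normal form:
  λ (p : Nat) → λ (l : Nat) → 1
inferred type:
  Nat → Nat → Nat
observation: normalization takes exactly 2 steps under the normal-order strategy.


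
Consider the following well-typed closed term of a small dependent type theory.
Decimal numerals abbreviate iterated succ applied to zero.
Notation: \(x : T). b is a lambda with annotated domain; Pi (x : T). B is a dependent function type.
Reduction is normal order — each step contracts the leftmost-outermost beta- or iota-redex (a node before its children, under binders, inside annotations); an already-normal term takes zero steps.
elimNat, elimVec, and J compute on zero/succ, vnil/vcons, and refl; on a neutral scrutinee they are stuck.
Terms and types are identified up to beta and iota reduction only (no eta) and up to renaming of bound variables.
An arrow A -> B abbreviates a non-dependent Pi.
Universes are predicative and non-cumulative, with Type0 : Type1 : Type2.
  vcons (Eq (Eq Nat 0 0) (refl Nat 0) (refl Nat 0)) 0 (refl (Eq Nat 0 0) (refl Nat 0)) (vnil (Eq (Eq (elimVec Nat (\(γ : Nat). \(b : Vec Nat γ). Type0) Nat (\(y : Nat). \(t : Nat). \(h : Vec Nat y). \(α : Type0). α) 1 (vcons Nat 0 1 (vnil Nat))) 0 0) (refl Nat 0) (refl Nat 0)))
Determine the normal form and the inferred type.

reduced normal form:
  vcons (Eq (Eq Nat 0 0) (refl Nat 0) (refl Nat 0)) 0 (refl (Eq Nat 0 0) (refl Nat 0)) (vnil (Eq (Eq Nat 0 0) (refl Nat 0) (refl Nat 0)))
inferred type:
  Vec (Eq (Eq Nat 0 0) (refl Nat 0) (refl Nat 0)) 1
observation: reduction starts at an elimVec iota-redex, and 6 normal-order steps reach the normal form.


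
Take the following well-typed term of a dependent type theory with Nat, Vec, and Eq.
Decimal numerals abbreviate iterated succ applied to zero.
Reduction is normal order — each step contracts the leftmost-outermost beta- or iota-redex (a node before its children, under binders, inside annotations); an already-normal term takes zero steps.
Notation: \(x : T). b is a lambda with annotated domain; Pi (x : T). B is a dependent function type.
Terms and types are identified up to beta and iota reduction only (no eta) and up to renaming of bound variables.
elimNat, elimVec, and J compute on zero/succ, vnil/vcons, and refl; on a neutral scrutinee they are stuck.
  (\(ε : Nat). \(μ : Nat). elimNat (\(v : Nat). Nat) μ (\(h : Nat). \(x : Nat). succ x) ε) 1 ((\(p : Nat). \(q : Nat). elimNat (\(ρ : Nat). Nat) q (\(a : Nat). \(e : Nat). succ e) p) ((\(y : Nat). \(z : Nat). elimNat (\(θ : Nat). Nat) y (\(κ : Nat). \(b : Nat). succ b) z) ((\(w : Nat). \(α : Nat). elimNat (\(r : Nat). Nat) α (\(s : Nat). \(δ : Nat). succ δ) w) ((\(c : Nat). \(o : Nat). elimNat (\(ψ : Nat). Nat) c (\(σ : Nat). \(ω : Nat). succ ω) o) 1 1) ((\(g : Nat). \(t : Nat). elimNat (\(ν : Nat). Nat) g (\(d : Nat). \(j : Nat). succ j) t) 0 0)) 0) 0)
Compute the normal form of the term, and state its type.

resulting normal form:
  3
the term's type:
  Nat
observation: contracting a beta-redex first, the term normalizes in 36 steps.


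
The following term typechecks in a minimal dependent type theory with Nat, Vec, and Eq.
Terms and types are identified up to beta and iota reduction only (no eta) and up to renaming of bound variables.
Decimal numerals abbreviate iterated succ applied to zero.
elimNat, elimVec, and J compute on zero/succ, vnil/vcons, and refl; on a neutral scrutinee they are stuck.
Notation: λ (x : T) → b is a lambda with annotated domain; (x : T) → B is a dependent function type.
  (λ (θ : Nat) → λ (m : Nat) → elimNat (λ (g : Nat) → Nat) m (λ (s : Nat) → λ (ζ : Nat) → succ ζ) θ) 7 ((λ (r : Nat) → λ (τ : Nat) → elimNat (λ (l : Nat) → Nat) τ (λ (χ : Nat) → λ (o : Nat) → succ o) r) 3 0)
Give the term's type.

the term's type:
  Nat


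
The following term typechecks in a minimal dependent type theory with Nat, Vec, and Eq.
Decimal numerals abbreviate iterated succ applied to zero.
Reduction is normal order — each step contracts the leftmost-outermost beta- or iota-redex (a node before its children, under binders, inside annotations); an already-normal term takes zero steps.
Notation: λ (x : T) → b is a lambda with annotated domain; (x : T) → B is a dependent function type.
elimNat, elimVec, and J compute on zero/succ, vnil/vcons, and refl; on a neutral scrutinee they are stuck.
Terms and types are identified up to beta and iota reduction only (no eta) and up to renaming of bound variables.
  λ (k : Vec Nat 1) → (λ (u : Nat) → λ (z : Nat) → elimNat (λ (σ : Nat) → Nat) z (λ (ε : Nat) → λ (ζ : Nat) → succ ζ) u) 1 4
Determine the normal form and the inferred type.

normal form:
  λ (k : Vec Nat 1) → 5
type:
  (k : Vec Nat 1) → Nat


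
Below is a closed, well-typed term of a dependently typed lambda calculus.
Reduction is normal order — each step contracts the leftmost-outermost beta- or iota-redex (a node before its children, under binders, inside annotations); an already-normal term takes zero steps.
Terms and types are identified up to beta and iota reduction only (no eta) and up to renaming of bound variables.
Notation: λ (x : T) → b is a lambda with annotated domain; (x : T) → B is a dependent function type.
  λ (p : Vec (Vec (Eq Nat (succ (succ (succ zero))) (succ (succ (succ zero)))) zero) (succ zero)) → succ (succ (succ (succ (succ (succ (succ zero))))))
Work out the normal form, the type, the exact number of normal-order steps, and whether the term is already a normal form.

normal form:
  λ (p : Vec (Vec (Eq Nat (succ (succ (succ zero))) (succ (succ (succ zero)))) zero) (succ zero)) → succ (succ (succ (succ (succ (succ (succ zero))))))
the term's type:
  (p : Vec (Vec (Eq Nat (succ (succ (succ zero))) (succ (succ (succ zero)))) zero) (succ zero)) → Nat
steps to reach normal form (normal order): 0
term was already normal: yes


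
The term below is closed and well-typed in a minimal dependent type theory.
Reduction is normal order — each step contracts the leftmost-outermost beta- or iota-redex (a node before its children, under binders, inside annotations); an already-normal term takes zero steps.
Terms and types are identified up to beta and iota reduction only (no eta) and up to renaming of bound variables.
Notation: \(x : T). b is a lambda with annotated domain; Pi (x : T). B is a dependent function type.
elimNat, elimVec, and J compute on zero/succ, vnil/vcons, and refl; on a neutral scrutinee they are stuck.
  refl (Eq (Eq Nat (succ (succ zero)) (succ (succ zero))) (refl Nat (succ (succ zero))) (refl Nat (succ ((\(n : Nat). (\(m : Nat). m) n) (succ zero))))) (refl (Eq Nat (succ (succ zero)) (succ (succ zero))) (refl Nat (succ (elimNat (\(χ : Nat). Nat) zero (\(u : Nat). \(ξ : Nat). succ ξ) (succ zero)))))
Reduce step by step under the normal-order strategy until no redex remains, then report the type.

reduction (normal order):
  refl (Eq (Eq Nat (succ (succ zero)) (succ (succ zero))) (refl Nat (succ (succ zero))) (refl Nat (succ ((\(n : Nat). (\(m : Nat). m) n) (succ zero))))) (refl (Eq Nat (succ (succ zero)) (succ (succ zero))) (refl Nat (succ (elimNat (\(χ : Nat). Nat) zero (\(u : Nat). \(ξ : Nat). succ ξ) (succ zero)))))
  ~> refl (Eq (Eq Nat (succ (succ zero)) (succ (succ zero))) (refl Nat (succ (succ zero))) (refl Nat (succ ((\(n : Nat). n) (succ zero))))) (refl (Eq Nat (succ (succ zero)) (succ (succ zero))) (refl Nat (succ (elimNat (\(m : Nat). Nat) zero (\(χ : Nat). \(u : Nat). succ u) (succ zero)))))
  ~> refl (Eq (Eq Nat (succ (succ zero)) (succ (succ zero))) (refl Nat (succ (succ zero))) (refl Nat (succ (succ zero)))) (refl (Eq Nat (succ (succ zero)) (succ (succ zero))) (refl Nat (succ (elimNat (\(n : Nat). Nat) zero (\(m : Nat). \(χ : Nat). succ χ) (succ zero)))))
  ~> refl (Eq (Eq Nat (succ (succ zero)) (succ (succ zero))) (refl Nat (succ (succ zero))) (refl Nat (succ (succ zero)))) (refl (Eq Nat (succ (succ zero)) (succ (succ zero))) (refl Nat (succ ((\(n : Nat). \(m : Nat). succ m) zero (elimNat (\(χ : Nat). Nat) zero (\(u : Nat). \(ξ : Nat). succ ξ) zero)))))
  ~> refl (Eq (Eq Nat (succ (succ zero)) (succ (succ zero))) (refl Nat (succ (succ zero))) (refl Nat (succ (succ zero)))) (refl (Eq Nat (succ (succ zero)) (succ (succ zero))) (refl Nat (succ ((\(n : Nat). succ n) (elimNat (\(m : Nat). Nat) zero (\(χ : Nat). \(u : Nat). succ u) zero)))))
  ~> refl (Eq (Eq Nat (succ (succ zero)) (succ (succ zero))) (refl Nat (succ (succ zero))) (refl Nat (succ (succ zero)))) (refl (Eq Nat (succ (succ zero)) (succ (succ zero))) (refl Nat (succ (succ (elimNat (\(n : Nat). Nat) zero (\(m : Nat). \(χ : Nat). succ χ) zero)))))
  ~> refl (Eq (Eq Nat (succ (succ zero)) (succ (succ zero))) (refl Nat (succ (succ zero))) (refl Nat (succ (succ zero)))) (refl (Eq Nat (succ (succ zero)) (succ (succ zero))) (refl Nat (succ (succ zero))))
the term's type:
  Eq (Eq (Eq Nat (succ (succ zero)) (succ (succ zero))) (refl Nat (succ (succ zero))) (refl Nat (succ (succ zero)))) (refl (Eq Nat (succ (succ zero)) (succ (succ zero))) (refl Nat (succ (succ zero)))) (refl (Eq Nat (succ (succ zero)) (succ (succ zero))) (refl Nat (succ (succ zero))))
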